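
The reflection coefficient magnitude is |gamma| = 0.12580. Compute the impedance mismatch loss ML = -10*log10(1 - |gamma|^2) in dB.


ML = -10 * log10(1 - 0.12580^2) = -10 * log10(0.98417436) = 0.06928 dB

0.06928 dB


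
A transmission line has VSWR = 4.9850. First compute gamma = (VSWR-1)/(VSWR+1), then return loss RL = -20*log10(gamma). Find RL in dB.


gamma = (4.9850 - 1) / (4.9850 + 1) = 0.6658312
RL = -20 * log10(0.6658312) = 3.533 dB

3.533 dB


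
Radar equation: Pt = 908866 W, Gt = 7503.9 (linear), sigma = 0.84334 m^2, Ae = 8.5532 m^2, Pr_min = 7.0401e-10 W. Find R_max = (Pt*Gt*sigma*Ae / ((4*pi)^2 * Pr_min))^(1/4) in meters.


R^4 = 908866*7503.9*0.84334*8.5532 / ((4*pi)^2 * 7.0401e-10) = 4.425065e+17
R_max = 4.425065e+17^0.25 = 25792 m

25792 m


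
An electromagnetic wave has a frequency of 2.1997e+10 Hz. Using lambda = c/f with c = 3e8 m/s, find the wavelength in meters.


lambda = c / f = 3.0000e+08 / 2.1997e+10 = 0.01364 m

0.01364 m


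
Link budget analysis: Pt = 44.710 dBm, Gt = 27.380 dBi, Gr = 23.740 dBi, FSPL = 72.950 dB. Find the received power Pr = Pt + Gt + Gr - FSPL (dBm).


Pr = 44.710 + 27.380 + 23.740 - 72.950 = 22.88 dBm

22.88 dBm


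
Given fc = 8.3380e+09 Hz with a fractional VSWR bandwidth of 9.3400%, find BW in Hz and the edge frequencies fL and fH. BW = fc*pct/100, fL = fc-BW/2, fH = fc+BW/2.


BW = 8.3380e+09 * 9.3400/100 = 7.787692e+08 Hz
fL = 8.3380e+09 - 7.787692e+08/2 = 7.949e+09 Hz
fH = 8.3380e+09 + 7.787692e+08/2 = 8.727e+09 Hz

BW=7.788e+08 Hz, fL=7.949e+09 Hz, fH=8.727e+09 Hz


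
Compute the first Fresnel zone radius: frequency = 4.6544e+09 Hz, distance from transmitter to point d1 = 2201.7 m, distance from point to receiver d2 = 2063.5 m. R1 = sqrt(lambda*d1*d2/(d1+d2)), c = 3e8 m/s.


lambda = c / f = 3.0000e+08 / 4.6544e+09 = 0.06445514 m
R1 = sqrt(0.06445514 * 2201.7 * 2063.5 / (2201.7 + 2063.5)) = 8.286 m

8.286 m


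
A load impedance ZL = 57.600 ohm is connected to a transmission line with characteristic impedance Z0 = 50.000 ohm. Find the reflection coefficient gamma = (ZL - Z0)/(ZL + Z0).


gamma = (57.600 - 50.000) / (57.600 + 50.000) = 0.07063

0.07063


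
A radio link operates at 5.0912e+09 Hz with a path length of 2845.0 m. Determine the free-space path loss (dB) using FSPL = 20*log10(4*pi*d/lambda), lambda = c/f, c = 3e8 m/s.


lambda = c / f = 3.0000e+08 / 5.0912e+09 = 0.05892520 m
FSPL = 20 * log10(4*pi*2845.0/0.05892520) = 115.7 dB

115.7 dB


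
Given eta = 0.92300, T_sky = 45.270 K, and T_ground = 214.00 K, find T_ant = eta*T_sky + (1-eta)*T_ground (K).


T_ant = 0.92300 * 45.270 + (1 - 0.92300) * 214.00 = 58.26 K

58.26 K


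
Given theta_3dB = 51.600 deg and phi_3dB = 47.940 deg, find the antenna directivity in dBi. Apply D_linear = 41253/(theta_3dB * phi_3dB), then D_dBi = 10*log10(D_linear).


D_linear = 41253 / (51.600 * 47.940) = 16.67661
D_dBi = 10 * log10(16.67661) = 12.22 dBi

12.22 dBi


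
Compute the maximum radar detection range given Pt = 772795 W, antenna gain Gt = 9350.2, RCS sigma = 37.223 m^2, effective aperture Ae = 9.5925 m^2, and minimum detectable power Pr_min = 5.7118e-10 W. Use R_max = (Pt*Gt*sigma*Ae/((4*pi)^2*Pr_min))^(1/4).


R^4 = 772795*9350.2*37.223*9.5925 / ((4*pi)^2 * 5.7118e-10) = 2.860459e+19
R_max = 2.860459e+19^0.25 = 73132 m

73132 m


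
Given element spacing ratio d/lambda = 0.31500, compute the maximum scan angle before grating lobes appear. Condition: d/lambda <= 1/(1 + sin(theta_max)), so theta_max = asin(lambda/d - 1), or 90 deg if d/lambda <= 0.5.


lambda/d - 1 = 1/0.31500 - 1 = 2.174603 >= 1
d/lambda <= 0.5, so the array can scan to endfire without grating lobes: theta_max = 90 deg

90 deg


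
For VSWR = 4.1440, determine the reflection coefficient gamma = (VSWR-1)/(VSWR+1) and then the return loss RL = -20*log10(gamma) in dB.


gamma = (4.1440 - 1) / (4.1440 + 1) = 0.6111975
RL = -20 * log10(0.6111975) = 4.276 dB

4.276 dB


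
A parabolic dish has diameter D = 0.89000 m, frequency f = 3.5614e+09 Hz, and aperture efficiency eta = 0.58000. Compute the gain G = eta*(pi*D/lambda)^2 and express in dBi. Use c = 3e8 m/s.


lambda = c / f = 3.0000e+08 / 3.5614e+09 = 0.08423654 m
G_linear = 0.58000 * (pi * 0.89000 / 0.08423654)^2 = 639.0086
G_dBi = 10 * log10(639.0086) = 28.06 dBi

28.06 dBi


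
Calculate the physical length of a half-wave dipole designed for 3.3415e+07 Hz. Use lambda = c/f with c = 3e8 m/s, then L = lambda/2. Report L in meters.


lambda = c / f = 3.0000e+08 / 3.3415e+07 = 8.978004 m
L = lambda / 2 = 8.978004 / 2 = 4.489 m

4.489 m


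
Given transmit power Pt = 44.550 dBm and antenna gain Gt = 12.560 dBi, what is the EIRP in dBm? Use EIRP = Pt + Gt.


EIRP = Pt + Gt = 44.550 + 12.560 = 57.11 dBm

57.11 dBm


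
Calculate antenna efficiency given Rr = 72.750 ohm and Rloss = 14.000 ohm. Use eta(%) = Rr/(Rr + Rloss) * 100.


eta = 72.750 / (72.750 + 14.000) * 100 = 83.86%

83.86%


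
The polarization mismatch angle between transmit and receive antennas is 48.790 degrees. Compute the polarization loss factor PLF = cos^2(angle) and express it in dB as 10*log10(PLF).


PLF_linear = cos^2(48.790 deg) = 0.4340448
PLF_dB = 10 * log10(0.4340448) = -3.625 dB

-3.625 dB


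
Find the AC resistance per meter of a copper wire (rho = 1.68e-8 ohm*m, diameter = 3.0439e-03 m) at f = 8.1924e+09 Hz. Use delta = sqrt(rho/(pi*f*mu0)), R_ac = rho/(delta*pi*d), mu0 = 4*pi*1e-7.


delta = sqrt(1.68e-8 / (pi * 8.1924e+09 * 4*pi*1e-7)) = 7.207244e-07 m
R_ac = 1.68e-8 / (7.207244e-07 * pi * 3.0439e-03) = 2.438 ohm/m

2.438 ohm/m


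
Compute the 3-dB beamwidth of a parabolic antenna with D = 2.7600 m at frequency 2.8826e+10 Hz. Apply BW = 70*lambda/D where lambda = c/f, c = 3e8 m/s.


lambda = c / f = 3.0000e+08 / 2.8826e+10 = 0.01040727 m
BW = 70 * 0.01040727 / 2.7600 = 0.2640 deg

0.2640 deg


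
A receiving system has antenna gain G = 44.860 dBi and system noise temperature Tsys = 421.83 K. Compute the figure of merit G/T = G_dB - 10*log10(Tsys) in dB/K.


G/T = 44.860 - 10*log10(421.83) = 44.860 - 26.25137 = 18.61 dB/K

18.61 dB/K


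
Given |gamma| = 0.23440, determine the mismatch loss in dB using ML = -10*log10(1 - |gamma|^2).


ML = -10 * log10(1 - 0.23440^2) = -10 * log10(0.94505664) = 0.2454 dB

0.2454 dB


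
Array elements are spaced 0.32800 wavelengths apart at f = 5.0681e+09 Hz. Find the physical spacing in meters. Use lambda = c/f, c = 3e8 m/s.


lambda = c / f = 3.0000e+08 / 5.0681e+09 = 0.05919378 m
d = 0.32800 * 0.05919378 = 0.01942 m

0.01942 m


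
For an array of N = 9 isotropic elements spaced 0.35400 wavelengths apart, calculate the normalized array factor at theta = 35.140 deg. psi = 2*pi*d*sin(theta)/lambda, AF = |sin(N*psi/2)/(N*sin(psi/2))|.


psi = 2*pi*0.35400*sin(35.140 deg) = 1.280224 rad
AF = |sin(9*1.280224/2) / (9*sin(1.280224/2))| = 0.09278

0.09278


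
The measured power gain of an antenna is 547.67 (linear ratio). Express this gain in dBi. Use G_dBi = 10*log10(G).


G_dBi = 10 * log10(547.67) = 27.39 dBi

27.39 dBi


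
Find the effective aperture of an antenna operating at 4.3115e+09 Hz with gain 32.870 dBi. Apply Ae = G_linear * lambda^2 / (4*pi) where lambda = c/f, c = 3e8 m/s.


lambda = c / f = 3.0000e+08 / 4.3115e+09 = 0.06958135 m
G_linear = 10^(32.870/10) = 1936.422
Ae = G_linear * lambda^2 / (4*pi) = 1936.422 * 0.06958135^2 / (4*pi) = 0.7461 m^2

0.7461 m^2


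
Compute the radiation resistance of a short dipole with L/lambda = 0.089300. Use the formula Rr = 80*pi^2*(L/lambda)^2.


Rr = 80 * pi^2 * (0.089300)^2 = 80 * 9.869604 * 7.974490e-03 = 6.296 ohm

6.296 ohm


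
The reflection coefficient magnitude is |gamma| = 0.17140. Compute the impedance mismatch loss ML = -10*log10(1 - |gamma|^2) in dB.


ML = -10 * log10(1 - 0.17140^2) = -10 * log10(0.97062204) = 0.1295 dB

0.1295 dB


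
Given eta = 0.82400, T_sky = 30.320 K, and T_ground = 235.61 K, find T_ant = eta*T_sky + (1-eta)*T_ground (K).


T_ant = 0.82400 * 30.320 + (1 - 0.82400) * 235.61 = 66.45 K

66.45 K


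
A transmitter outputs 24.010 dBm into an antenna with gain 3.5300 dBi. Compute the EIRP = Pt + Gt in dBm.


EIRP = Pt + Gt = 24.010 + 3.5300 = 27.54 dBm

27.54 dBm


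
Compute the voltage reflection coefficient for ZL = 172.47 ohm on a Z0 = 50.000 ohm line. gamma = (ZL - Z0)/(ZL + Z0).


gamma = (172.47 - 50.000) / (172.47 + 50.000) = 0.5505

0.5505


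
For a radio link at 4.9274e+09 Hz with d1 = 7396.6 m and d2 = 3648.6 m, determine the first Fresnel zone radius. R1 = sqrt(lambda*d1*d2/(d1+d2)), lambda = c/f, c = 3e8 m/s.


lambda = c / f = 3.0000e+08 / 4.9274e+09 = 0.06088404 m
R1 = sqrt(0.06088404 * 7396.6 * 3648.6 / (7396.6 + 3648.6)) = 12.20 m

12.20 m


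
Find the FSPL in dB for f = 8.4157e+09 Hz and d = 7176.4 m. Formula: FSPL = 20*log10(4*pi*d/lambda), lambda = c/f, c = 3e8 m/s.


lambda = c / f = 3.0000e+08 / 8.4157e+09 = 0.03564766 m
FSPL = 20 * log10(4*pi*7176.4/0.03564766) = 128.1 dB

128.1 dB


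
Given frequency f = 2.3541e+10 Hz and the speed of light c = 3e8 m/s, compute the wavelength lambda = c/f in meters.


lambda = c / f = 3.0000e+08 / 2.3541e+10 = 0.01274 m

0.01274 m


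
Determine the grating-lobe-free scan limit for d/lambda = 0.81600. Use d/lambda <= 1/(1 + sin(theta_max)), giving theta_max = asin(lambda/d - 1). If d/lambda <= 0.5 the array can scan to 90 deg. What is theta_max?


lambda/d - 1 = 1/0.81600 - 1 = 0.2254902
theta_max = asin(0.2254902) = 13.03 deg

13.03 deg


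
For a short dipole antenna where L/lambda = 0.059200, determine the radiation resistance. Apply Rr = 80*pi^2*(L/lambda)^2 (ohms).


Rr = 80 * pi^2 * (0.059200)^2 = 80 * 9.869604 * 3.504640e-03 = 2.767 ohm

2.767 ohm


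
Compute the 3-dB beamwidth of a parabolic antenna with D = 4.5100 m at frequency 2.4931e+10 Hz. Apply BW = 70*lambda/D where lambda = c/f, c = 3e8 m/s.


lambda = c / f = 3.0000e+08 / 2.4931e+10 = 0.01203321 m
BW = 70 * 0.01203321 / 4.5100 = 0.1868 deg

0.1868 deg


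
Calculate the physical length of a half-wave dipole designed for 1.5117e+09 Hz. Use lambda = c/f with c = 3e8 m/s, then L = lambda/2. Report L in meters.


lambda = c / f = 3.0000e+08 / 1.5117e+09 = 0.1984521 m
L = lambda / 2 = 0.1984521 / 2 = 0.09923 m

0.09923 m


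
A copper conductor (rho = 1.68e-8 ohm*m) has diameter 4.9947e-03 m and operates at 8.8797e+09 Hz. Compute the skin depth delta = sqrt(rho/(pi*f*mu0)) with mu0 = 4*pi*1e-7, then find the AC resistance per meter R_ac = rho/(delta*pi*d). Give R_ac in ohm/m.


delta = sqrt(1.68e-8 / (pi * 8.8797e+09 * 4*pi*1e-7)) = 6.922702e-07 m
R_ac = 1.68e-8 / (6.922702e-07 * pi * 4.9947e-03) = 1.547 ohm/m

1.547 ohm/m


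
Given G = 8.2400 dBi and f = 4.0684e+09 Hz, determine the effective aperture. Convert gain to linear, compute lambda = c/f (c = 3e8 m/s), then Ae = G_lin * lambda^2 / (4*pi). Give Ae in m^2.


lambda = c / f = 3.0000e+08 / 4.0684e+09 = 0.07373906 m
G_linear = 10^(8.2400/10) = 6.668068
Ae = G_linear * lambda^2 / (4*pi) = 6.668068 * 0.07373906^2 / (4*pi) = 2.885e-03 m^2

2.885e-03 m^2


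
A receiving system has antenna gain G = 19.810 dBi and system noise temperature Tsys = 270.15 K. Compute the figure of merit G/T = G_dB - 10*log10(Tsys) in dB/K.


G/T = 19.810 - 10*log10(270.15) = 19.810 - 24.31605 = -4.506 dB/K

-4.506 dB/K


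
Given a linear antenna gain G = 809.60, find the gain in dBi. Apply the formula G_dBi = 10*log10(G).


G_dBi = 10 * log10(809.60) = 29.08 dBi

29.08 dBi


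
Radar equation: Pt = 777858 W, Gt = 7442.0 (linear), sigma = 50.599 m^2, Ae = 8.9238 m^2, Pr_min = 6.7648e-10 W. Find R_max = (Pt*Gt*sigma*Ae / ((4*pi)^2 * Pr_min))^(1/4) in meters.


R^4 = 777858*7442.0*50.599*8.9238 / ((4*pi)^2 * 6.7648e-10) = 2.446848e+19
R_max = 2.446848e+19^0.25 = 70332 m

70332 m


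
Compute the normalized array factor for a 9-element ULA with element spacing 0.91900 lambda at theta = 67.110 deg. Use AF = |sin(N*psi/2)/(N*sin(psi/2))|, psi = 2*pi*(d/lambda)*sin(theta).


psi = 2*pi*0.91900*sin(67.110 deg) = 5.319544 rad
AF = |sin(9*5.319544/2) / (9*sin(5.319544/2))| = 0.2230

0.2230


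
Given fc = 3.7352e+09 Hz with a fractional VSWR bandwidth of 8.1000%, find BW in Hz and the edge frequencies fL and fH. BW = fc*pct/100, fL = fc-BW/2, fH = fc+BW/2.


BW = 3.7352e+09 * 8.1000/100 = 3.025512e+08 Hz
fL = 3.7352e+09 - 3.025512e+08/2 = 3.584e+09 Hz
fH = 3.7352e+09 + 3.025512e+08/2 = 3.886e+09 Hz

BW=3.026e+08 Hz, fL=3.584e+09 Hz, fH=3.886e+09 Hz


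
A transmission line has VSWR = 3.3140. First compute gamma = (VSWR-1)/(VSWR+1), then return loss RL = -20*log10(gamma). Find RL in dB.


gamma = (3.3140 - 1) / (3.3140 + 1) = 0.5363931
RL = -20 * log10(0.5363931) = 5.410 dB

5.410 dB


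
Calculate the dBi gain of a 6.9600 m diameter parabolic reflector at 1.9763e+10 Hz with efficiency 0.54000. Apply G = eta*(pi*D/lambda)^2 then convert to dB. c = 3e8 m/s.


lambda = c / f = 3.0000e+08 / 1.9763e+10 = 0.01517988 m
G_linear = 0.54000 * (pi * 6.9600 / 0.01517988)^2 = 1.120406e+06
G_dBi = 10 * log10(1.120406e+06) = 60.49 dBi

60.49 dBi


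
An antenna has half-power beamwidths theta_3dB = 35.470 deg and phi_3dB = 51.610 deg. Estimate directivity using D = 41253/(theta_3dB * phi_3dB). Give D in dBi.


D_linear = 41253 / (35.470 * 51.610) = 22.53515
D_dBi = 10 * log10(22.53515) = 13.53 dBi

13.53 dBi


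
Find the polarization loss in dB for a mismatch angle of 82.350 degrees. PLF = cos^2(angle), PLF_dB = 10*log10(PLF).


PLF_linear = cos^2(82.350 deg) = 0.01772129
PLF_dB = 10 * log10(0.01772129) = -17.52 dB

-17.52 dB


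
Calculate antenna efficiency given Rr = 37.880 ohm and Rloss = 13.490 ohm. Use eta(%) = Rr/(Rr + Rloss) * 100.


eta = 37.880 / (37.880 + 13.490) * 100 = 73.74%

73.74%


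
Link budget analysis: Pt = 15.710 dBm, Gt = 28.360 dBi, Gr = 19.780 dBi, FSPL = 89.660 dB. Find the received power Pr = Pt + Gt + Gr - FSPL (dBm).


Pr = 15.710 + 28.360 + 19.780 - 89.660 = -25.81 dBm

-25.81 dBm


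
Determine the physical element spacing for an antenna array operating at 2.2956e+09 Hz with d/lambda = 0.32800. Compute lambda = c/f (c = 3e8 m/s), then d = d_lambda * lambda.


lambda = c / f = 3.0000e+08 / 2.2956e+09 = 0.1306848 m
d = 0.32800 * 0.1306848 = 0.04286 m

0.04286 m


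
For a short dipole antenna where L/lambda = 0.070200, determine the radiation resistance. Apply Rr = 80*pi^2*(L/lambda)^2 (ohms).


Rr = 80 * pi^2 * (0.070200)^2 = 80 * 9.869604 * 4.928040e-03 = 3.891 ohm

3.891 ohm


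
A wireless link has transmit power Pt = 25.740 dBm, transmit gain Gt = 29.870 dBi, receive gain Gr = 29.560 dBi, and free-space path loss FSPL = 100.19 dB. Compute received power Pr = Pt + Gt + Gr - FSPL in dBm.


Pr = 25.740 + 29.870 + 29.560 - 100.19 = -15.02 dBm

-15.02 dBm


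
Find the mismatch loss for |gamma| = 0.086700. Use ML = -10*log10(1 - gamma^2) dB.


ML = -10 * log10(1 - 0.086700^2) = -10 * log10(0.99248311) = 0.03277 dB

0.03277 dB


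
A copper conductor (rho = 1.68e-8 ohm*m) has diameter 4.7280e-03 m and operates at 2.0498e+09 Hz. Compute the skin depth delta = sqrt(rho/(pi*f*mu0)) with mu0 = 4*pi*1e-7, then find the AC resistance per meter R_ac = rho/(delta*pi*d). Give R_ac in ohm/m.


delta = sqrt(1.68e-8 / (pi * 2.0498e+09 * 4*pi*1e-7)) = 1.440851e-06 m
R_ac = 1.68e-8 / (1.440851e-06 * pi * 4.7280e-03) = 0.7850 ohm/m

0.7850 ohm/m


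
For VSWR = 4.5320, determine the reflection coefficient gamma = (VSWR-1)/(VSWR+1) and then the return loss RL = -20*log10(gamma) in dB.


gamma = (4.5320 - 1) / (4.5320 + 1) = 0.6384671
RL = -20 * log10(0.6384671) = 3.897 dB

3.897 dB


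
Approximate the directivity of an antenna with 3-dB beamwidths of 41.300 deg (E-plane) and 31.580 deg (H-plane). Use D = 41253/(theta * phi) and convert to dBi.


D_linear = 41253 / (41.300 * 31.580) = 31.62958
D_dBi = 10 * log10(31.62958) = 15.00 dBi

15.00 dBi


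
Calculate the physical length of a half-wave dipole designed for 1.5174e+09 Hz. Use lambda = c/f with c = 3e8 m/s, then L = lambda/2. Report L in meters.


lambda = c / f = 3.0000e+08 / 1.5174e+09 = 0.1977066 m
L = lambda / 2 = 0.1977066 / 2 = 0.09885 m

0.09885 m


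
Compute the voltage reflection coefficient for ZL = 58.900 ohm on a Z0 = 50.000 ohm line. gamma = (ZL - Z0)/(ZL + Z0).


gamma = (58.900 - 50.000) / (58.900 + 50.000) = 0.08173

0.08173


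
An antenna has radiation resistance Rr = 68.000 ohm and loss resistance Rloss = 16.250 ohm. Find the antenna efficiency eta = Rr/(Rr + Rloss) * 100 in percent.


eta = 68.000 / (68.000 + 16.250) * 100 = 80.71%

80.71%


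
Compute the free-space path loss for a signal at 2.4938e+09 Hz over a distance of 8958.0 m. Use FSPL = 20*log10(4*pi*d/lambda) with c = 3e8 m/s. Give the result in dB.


lambda = c / f = 3.0000e+08 / 2.4938e+09 = 0.1202983 m
FSPL = 20 * log10(4*pi*8958.0/0.1202983) = 119.4 dB

119.4 dB


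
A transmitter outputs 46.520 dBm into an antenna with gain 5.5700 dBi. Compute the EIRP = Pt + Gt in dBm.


EIRP = Pt + Gt = 46.520 + 5.5700 = 52.09 dBm

52.09 dBm


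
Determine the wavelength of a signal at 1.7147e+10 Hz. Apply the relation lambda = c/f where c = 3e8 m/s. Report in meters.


lambda = c / f = 3.0000e+08 / 1.7147e+10 = 0.01750 m

0.01750 m


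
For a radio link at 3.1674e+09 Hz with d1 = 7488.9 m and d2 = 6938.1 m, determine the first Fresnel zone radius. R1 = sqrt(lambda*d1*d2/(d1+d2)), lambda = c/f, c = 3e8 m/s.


lambda = c / f = 3.0000e+08 / 3.1674e+09 = 0.09471491 m
R1 = sqrt(0.09471491 * 7488.9 * 6938.1 / (7488.9 + 6938.1)) = 18.47 m

18.47 m


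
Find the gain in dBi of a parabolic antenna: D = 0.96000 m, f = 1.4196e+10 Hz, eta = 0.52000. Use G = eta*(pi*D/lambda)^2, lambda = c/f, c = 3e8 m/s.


lambda = c / f = 3.0000e+08 / 1.4196e+10 = 0.02113271 m
G_linear = 0.52000 * (pi * 0.96000 / 0.02113271)^2 = 10590.96
G_dBi = 10 * log10(10590.96) = 40.25 dBi

40.25 dBi


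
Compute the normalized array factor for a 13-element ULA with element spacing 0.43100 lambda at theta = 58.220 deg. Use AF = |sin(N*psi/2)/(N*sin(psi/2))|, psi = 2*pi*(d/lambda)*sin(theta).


psi = 2*pi*0.43100*sin(58.220 deg) = 2.302052 rad
AF = |sin(13*2.302052/2) / (13*sin(2.302052/2))| = 0.05709

0.05709


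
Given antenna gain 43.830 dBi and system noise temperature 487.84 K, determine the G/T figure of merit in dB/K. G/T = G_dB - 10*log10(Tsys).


G/T = 43.830 - 10*log10(487.84) = 43.830 - 26.88277 = 16.95 dB/K

16.95 dB/K


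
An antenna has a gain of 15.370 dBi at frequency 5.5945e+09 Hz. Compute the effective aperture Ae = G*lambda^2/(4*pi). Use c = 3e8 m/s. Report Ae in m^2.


lambda = c / f = 3.0000e+08 / 5.5945e+09 = 0.05362410 m
G_linear = 10^(15.370/10) = 34.43499
Ae = G_linear * lambda^2 / (4*pi) = 34.43499 * 0.05362410^2 / (4*pi) = 7.880e-03 m^2

7.880e-03 m^2


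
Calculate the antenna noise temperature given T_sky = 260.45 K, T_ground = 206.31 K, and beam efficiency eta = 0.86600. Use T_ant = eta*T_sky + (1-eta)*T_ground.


T_ant = 0.86600 * 260.45 + (1 - 0.86600) * 206.31 = 253.2 K

253.2 K


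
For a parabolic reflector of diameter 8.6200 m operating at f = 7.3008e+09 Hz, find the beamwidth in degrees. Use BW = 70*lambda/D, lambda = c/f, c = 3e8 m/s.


lambda = c / f = 3.0000e+08 / 7.3008e+09 = 0.04109139 m
BW = 70 * 0.04109139 / 8.6200 = 0.3337 deg

0.3337 deg


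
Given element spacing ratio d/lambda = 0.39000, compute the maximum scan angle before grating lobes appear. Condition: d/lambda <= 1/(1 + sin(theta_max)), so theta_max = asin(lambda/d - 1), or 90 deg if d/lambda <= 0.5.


lambda/d - 1 = 1/0.39000 - 1 = 1.564103 >= 1
d/lambda <= 0.5, so the array can scan to endfire without grating lobes: theta_max = 90 deg

90 deg


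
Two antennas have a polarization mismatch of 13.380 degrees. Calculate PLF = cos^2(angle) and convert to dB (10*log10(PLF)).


PLF_linear = cos^2(13.380 deg) = 0.9464502
PLF_dB = 10 * log10(0.9464502) = -0.2390 dB

-0.2390 dB


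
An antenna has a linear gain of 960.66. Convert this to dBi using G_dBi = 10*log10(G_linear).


G_dBi = 10 * log10(960.66) = 29.83 dBi

29.83 dBi


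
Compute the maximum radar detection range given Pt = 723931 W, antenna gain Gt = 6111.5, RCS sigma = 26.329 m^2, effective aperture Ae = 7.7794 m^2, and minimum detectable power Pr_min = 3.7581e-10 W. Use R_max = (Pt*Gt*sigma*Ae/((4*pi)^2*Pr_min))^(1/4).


R^4 = 723931*6111.5*26.329*7.7794 / ((4*pi)^2 * 3.7581e-10) = 1.526994e+19
R_max = 1.526994e+19^0.25 = 62511 m

62511 m


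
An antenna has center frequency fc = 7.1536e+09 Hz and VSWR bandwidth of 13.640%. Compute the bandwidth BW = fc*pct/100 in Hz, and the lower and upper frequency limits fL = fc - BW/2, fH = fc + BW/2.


BW = 7.1536e+09 * 13.640/100 = 9.757510e+08 Hz
fL = 7.1536e+09 - 9.757510e+08/2 = 6.666e+09 Hz
fH = 7.1536e+09 + 9.757510e+08/2 = 7.641e+09 Hz

BW=9.758e+08 Hz, fL=6.666e+09 Hz, fH=7.641e+09 Hz


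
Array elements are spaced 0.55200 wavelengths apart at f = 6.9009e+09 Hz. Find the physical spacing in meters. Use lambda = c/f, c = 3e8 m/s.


lambda = c / f = 3.0000e+08 / 6.9009e+09 = 0.04347259 m
d = 0.55200 * 0.04347259 = 0.02400 m

0.02400 m


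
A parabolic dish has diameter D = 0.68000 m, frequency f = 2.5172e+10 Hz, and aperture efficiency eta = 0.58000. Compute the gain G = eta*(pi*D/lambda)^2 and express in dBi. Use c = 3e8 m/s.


lambda = c / f = 3.0000e+08 / 2.5172e+10 = 0.01191800 m
G_linear = 0.58000 * (pi * 0.68000 / 0.01191800)^2 = 18635.40
G_dBi = 10 * log10(18635.40) = 42.70 dBi

42.70 dBi


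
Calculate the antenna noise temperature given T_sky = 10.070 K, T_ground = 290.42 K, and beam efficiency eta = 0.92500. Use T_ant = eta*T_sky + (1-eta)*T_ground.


T_ant = 0.92500 * 10.070 + (1 - 0.92500) * 290.42 = 31.10 K

31.10 K


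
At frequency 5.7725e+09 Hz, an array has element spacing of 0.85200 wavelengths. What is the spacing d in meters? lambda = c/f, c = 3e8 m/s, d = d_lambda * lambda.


lambda = c / f = 3.0000e+08 / 5.7725e+09 = 0.05197055 m
d = 0.85200 * 0.05197055 = 0.04428 m

0.04428 m


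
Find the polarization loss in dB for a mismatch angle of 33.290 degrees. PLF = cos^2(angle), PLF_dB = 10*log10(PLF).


PLF_linear = cos^2(33.290 deg) = 0.6987341
PLF_dB = 10 * log10(0.6987341) = -1.557 dB

-1.557 dB


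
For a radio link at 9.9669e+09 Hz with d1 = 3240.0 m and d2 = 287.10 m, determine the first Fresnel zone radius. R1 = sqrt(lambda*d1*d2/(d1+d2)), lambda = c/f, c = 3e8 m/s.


lambda = c / f = 3.0000e+08 / 9.9669e+09 = 0.03009963 m
R1 = sqrt(0.03009963 * 3240.0 * 287.10 / (3240.0 + 287.10)) = 2.817 m

2.817 m


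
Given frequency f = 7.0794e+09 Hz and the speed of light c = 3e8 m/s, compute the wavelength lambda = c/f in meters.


lambda = c / f = 3.0000e+08 / 7.0794e+09 = 0.04238 m

0.04238 m


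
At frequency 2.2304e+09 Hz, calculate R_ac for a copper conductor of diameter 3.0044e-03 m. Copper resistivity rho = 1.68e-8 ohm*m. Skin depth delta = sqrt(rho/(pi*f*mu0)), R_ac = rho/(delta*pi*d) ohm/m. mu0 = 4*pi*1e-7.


delta = sqrt(1.68e-8 / (pi * 2.2304e+09 * 4*pi*1e-7)) = 1.381285e-06 m
R_ac = 1.68e-8 / (1.381285e-06 * pi * 3.0044e-03) = 1.289 ohm/m

1.289 ohm/m


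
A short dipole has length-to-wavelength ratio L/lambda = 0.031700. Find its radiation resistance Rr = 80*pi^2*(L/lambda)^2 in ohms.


Rr = 80 * pi^2 * (0.031700)^2 = 80 * 9.869604 * 1.004890e-03 = 0.7934 ohm

0.7934 ohm


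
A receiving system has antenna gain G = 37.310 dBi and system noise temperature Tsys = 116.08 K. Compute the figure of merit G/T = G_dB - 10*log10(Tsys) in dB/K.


G/T = 37.310 - 10*log10(116.08) = 37.310 - 20.64757 = 16.66 dB/K

16.66 dB/K


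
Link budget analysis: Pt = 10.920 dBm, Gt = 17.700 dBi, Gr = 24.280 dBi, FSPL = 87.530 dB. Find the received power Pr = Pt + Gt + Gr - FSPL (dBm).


Pr = 10.920 + 17.700 + 24.280 - 87.530 = -34.63 dBm

-34.63 dBm


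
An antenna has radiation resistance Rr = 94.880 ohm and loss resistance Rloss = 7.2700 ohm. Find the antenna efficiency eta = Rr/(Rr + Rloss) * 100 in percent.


eta = 94.880 / (94.880 + 7.2700) * 100 = 92.88%

92.88%


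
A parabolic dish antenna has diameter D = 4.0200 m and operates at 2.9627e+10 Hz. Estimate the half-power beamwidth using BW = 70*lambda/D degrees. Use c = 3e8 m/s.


lambda = c / f = 3.0000e+08 / 2.9627e+10 = 0.01012590 m
BW = 70 * 0.01012590 / 4.0200 = 0.1763 deg

0.1763 deg


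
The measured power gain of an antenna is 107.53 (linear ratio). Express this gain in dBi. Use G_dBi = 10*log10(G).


G_dBi = 10 * log10(107.53) = 20.32 dBi

20.32 dBi


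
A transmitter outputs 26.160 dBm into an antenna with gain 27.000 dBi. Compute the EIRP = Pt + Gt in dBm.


EIRP = Pt + Gt = 26.160 + 27.000 = 53.16 dBm

53.16 dBm


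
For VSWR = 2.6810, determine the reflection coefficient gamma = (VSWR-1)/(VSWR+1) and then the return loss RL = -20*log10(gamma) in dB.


gamma = (2.6810 - 1) / (2.6810 + 1) = 0.4566694
RL = -20 * log10(0.4566694) = 6.808 dB

6.808 dB


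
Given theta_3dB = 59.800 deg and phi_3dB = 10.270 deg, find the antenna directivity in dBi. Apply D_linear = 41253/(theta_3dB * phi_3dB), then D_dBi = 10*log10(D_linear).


D_linear = 41253 / (59.800 * 10.270) = 67.17132
D_dBi = 10 * log10(67.17132) = 18.27 dBi

18.27 dBi


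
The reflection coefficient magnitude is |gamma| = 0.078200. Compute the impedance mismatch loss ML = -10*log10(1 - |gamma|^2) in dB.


ML = -10 * log10(1 - 0.078200^2) = -10 * log10(0.99388476) = 0.02664 dB

0.02664 dB


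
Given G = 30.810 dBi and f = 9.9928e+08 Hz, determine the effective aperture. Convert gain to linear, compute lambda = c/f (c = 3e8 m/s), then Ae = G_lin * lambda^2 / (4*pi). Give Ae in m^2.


lambda = c / f = 3.0000e+08 / 9.9928e+08 = 0.3002162 m
G_linear = 10^(30.810/10) = 1205.036
Ae = G_linear * lambda^2 / (4*pi) = 1205.036 * 0.3002162^2 / (4*pi) = 8.643 m^2

8.643 m^2


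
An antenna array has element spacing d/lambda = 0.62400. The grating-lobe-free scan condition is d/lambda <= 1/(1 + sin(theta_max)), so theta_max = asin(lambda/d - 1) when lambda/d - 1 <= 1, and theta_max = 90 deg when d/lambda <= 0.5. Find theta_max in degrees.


lambda/d - 1 = 1/0.62400 - 1 = 0.6025641
theta_max = asin(0.6025641) = 37.05 deg

37.05 deg


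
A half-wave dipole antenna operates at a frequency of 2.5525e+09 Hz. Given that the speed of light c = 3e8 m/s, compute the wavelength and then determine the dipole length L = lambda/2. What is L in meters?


lambda = c / f = 3.0000e+08 / 2.5525e+09 = 0.1175318 m
L = lambda / 2 = 0.1175318 / 2 = 0.05877 m

0.05877 m


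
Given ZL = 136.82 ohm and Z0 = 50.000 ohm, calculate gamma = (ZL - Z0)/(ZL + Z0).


gamma = (136.82 - 50.000) / (136.82 + 50.000) = 0.4647

0.4647


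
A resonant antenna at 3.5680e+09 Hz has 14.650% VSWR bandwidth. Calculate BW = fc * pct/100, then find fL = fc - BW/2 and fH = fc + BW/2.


BW = 3.5680e+09 * 14.650/100 = 5.227120e+08 Hz
fL = 3.5680e+09 - 5.227120e+08/2 = 3.307e+09 Hz
fH = 3.5680e+09 + 5.227120e+08/2 = 3.829e+09 Hz

BW=5.227e+08 Hz, fL=3.307e+09 Hz, fH=3.829e+09 Hz


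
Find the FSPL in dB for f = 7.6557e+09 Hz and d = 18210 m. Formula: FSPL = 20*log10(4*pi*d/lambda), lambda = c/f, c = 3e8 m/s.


lambda = c / f = 3.0000e+08 / 7.6557e+09 = 0.03918649 m
FSPL = 20 * log10(4*pi*18210/0.03918649) = 135.3 dB

135.3 dB


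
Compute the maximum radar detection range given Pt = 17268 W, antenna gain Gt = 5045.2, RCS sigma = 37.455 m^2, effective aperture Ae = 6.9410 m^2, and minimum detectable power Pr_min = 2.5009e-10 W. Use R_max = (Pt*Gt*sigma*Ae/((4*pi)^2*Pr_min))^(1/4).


R^4 = 17268*5045.2*37.455*6.9410 / ((4*pi)^2 * 2.5009e-10) = 5.735037e+17
R_max = 5.735037e+17^0.25 = 27519 m

27519 m


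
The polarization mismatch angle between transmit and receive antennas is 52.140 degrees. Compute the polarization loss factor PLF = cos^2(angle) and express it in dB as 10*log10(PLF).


PLF_linear = cos^2(52.140 deg) = 0.3766696
PLF_dB = 10 * log10(0.3766696) = -4.240 dB

-4.240 dB


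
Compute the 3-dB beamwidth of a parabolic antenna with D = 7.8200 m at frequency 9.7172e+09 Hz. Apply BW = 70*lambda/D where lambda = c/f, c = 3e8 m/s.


lambda = c / f = 3.0000e+08 / 9.7172e+09 = 0.03087309 m
BW = 70 * 0.03087309 / 7.8200 = 0.2764 deg

0.2764 deg


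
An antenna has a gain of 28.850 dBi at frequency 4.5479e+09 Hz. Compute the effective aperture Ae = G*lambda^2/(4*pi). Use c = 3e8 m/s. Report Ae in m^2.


lambda = c / f = 3.0000e+08 / 4.5479e+09 = 0.06596451 m
G_linear = 10^(28.850/10) = 767.3615
Ae = G_linear * lambda^2 / (4*pi) = 767.3615 * 0.06596451^2 / (4*pi) = 0.2657 m^2

0.2657 m^2


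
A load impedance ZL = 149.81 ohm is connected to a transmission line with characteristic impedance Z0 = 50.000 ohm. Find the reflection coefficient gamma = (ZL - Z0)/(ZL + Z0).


gamma = (149.81 - 50.000) / (149.81 + 50.000) = 0.4995

0.4995


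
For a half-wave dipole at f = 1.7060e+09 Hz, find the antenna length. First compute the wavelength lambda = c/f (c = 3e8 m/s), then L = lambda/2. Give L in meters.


lambda = c / f = 3.0000e+08 / 1.7060e+09 = 0.1758499 m
L = lambda / 2 = 0.1758499 / 2 = 0.08792 m

0.08792 m


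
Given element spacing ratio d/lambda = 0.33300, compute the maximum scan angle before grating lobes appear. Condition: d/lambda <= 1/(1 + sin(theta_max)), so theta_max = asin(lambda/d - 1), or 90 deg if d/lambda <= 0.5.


lambda/d - 1 = 1/0.33300 - 1 = 2.003003 >= 1
d/lambda <= 0.5, so the array can scan to endfire without grating lobes: theta_max = 90 deg

90 deg


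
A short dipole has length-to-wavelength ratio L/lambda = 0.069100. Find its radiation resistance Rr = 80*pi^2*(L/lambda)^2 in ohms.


Rr = 80 * pi^2 * (0.069100)^2 = 80 * 9.869604 * 4.774810e-03 = 3.770 ohm

3.770 ohm


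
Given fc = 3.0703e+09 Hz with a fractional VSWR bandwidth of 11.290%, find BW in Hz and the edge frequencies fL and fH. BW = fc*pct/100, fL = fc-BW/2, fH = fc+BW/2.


BW = 3.0703e+09 * 11.290/100 = 3.466369e+08 Hz
fL = 3.0703e+09 - 3.466369e+08/2 = 2.897e+09 Hz
fH = 3.0703e+09 + 3.466369e+08/2 = 3.244e+09 Hz

BW=3.466e+08 Hz, fL=2.897e+09 Hz, fH=3.244e+09 Hz


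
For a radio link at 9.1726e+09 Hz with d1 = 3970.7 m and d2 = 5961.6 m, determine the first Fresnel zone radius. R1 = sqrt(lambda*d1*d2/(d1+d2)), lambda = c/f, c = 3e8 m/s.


lambda = c / f = 3.0000e+08 / 9.1726e+09 = 0.03270610 m
R1 = sqrt(0.03270610 * 3970.7 * 5961.6 / (3970.7 + 5961.6)) = 8.829 m

8.829 m


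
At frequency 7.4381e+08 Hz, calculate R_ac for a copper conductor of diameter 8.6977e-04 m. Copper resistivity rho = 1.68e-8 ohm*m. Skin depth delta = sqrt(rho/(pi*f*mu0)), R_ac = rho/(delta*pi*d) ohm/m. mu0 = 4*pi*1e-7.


delta = sqrt(1.68e-8 / (pi * 7.4381e+08 * 4*pi*1e-7)) = 2.391904e-06 m
R_ac = 1.68e-8 / (2.391904e-06 * pi * 8.6977e-04) = 2.570 ohm/m

2.570 ohm/m


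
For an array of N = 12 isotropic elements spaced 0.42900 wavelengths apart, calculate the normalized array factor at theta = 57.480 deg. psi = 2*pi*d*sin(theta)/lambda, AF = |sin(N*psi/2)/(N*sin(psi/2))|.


psi = 2*pi*0.42900*sin(57.480 deg) = 2.272845 rad
AF = |sin(12*2.272845/2) / (12*sin(2.272845/2))| = 0.08061

0.08061


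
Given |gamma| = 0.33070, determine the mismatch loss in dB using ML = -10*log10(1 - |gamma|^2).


ML = -10 * log10(1 - 0.33070^2) = -10 * log10(0.89063751) = 0.5030 dB

0.5030 dB


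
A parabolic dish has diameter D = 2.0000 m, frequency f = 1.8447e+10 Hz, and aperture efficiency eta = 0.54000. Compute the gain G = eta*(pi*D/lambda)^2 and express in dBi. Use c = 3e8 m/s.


lambda = c / f = 3.0000e+08 / 1.8447e+10 = 0.01626281 m
G_linear = 0.54000 * (pi * 2.0000 / 0.01626281)^2 = 80605.06
G_dBi = 10 * log10(80605.06) = 49.06 dBi

49.06 dBi


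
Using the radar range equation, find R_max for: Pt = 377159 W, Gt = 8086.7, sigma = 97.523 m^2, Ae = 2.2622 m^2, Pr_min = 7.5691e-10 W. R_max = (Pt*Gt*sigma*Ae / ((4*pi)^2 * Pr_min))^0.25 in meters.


R^4 = 377159*8086.7*97.523*2.2622 / ((4*pi)^2 * 7.5691e-10) = 5.629501e+18
R_max = 5.629501e+18^0.25 = 48710 m

48710 m


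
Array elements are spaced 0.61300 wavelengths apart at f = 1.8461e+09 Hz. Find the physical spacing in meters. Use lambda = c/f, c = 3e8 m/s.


lambda = c / f = 3.0000e+08 / 1.8461e+09 = 0.1625047 m
d = 0.61300 * 0.1625047 = 0.09962 m

0.09962 m


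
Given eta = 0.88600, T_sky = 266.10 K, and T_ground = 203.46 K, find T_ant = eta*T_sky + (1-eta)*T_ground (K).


T_ant = 0.88600 * 266.10 + (1 - 0.88600) * 203.46 = 259.0 K

259.0 K


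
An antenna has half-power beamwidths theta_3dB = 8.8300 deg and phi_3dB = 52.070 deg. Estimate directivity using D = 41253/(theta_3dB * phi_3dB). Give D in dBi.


D_linear = 41253 / (8.8300 * 52.070) = 89.72372
D_dBi = 10 * log10(89.72372) = 19.53 dBi

19.53 dBi


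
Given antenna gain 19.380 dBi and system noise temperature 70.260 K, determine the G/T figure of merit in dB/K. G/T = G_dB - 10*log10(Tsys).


G/T = 19.380 - 10*log10(70.260) = 19.380 - 18.46708 = 0.9129 dB/K

0.9129 dB/K


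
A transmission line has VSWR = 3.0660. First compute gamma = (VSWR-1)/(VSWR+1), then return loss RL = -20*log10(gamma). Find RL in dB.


gamma = (3.0660 - 1) / (3.0660 + 1) = 0.5081161
RL = -20 * log10(0.5081161) = 5.881 dB

5.881 dB


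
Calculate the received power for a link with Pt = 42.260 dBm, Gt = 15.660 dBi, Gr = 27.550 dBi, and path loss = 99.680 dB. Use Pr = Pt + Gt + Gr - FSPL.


Pr = 42.260 + 15.660 + 27.550 - 99.680 = -14.21 dBm

-14.21 dBm


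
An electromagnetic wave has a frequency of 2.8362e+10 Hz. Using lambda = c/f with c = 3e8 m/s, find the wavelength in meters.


lambda = c / f = 3.0000e+08 / 2.8362e+10 = 0.01058 m

0.01058 m


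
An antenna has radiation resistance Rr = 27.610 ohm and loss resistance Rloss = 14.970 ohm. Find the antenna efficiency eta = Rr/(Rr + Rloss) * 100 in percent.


eta = 27.610 / (27.610 + 14.970) * 100 = 64.84%

64.84%


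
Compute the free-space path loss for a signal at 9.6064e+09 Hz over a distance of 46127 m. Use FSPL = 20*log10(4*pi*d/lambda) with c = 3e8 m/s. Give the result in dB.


lambda = c / f = 3.0000e+08 / 9.6064e+09 = 0.03122918 m
FSPL = 20 * log10(4*pi*46127/0.03122918) = 145.4 dB

145.4 dB


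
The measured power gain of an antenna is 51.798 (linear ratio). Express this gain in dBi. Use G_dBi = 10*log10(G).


G_dBi = 10 * log10(51.798) = 17.14 dBi

17.14 dBi


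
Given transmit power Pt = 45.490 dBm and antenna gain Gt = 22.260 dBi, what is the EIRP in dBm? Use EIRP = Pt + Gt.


EIRP = Pt + Gt = 45.490 + 22.260 = 67.75 dBm

67.75 dBm


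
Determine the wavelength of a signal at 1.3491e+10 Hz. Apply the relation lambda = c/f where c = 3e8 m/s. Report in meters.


lambda = c / f = 3.0000e+08 / 1.3491e+10 = 0.02224 m

0.02224 m


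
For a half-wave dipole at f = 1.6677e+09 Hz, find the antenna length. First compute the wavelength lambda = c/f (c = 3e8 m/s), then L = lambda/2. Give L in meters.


lambda = c / f = 3.0000e+08 / 1.6677e+09 = 0.1798885 m
L = lambda / 2 = 0.1798885 / 2 = 0.08994 m

0.08994 m


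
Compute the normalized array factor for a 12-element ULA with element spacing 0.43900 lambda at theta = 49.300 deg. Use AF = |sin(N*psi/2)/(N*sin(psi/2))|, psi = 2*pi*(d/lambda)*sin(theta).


psi = 2*pi*0.43900*sin(49.300 deg) = 2.091176 rad
AF = |sin(12*2.091176/2) / (12*sin(2.091176/2))| = 1.860e-03

1.860e-03


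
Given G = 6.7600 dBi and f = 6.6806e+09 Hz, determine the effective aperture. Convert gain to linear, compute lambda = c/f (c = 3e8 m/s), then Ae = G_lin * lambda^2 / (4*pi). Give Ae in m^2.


lambda = c / f = 3.0000e+08 / 6.6806e+09 = 0.04490615 m
G_linear = 10^(6.7600/10) = 4.742420
Ae = G_linear * lambda^2 / (4*pi) = 4.742420 * 0.04490615^2 / (4*pi) = 7.610e-04 m^2

7.610e-04 m^2


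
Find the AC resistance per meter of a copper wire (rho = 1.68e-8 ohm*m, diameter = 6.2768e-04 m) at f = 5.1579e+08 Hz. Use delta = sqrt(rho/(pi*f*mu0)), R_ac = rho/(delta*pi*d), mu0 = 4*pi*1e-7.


delta = sqrt(1.68e-8 / (pi * 5.1579e+08 * 4*pi*1e-7)) = 2.872356e-06 m
R_ac = 1.68e-8 / (2.872356e-06 * pi * 6.2768e-04) = 2.966 ohm/m

2.966 ohm/m


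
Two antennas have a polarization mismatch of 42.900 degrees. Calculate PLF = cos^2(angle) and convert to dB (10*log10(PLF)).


PLF_linear = cos^2(42.900 deg) = 0.5366191
PLF_dB = 10 * log10(0.5366191) = -2.703 dB

-2.703 dB


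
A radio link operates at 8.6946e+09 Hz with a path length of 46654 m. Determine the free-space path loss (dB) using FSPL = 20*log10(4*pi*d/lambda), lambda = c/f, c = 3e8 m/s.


lambda = c / f = 3.0000e+08 / 8.6946e+09 = 0.03450418 m
FSPL = 20 * log10(4*pi*46654/0.03450418) = 144.6 dB

144.6 dB


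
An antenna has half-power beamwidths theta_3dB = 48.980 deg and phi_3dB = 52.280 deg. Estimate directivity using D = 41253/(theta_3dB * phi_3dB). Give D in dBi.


D_linear = 41253 / (48.980 * 52.280) = 16.11021
D_dBi = 10 * log10(16.11021) = 12.07 dBi

12.07 dBi


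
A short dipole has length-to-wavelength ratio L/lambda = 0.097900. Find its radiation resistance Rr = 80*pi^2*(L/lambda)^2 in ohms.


Rr = 80 * pi^2 * (0.097900)^2 = 80 * 9.869604 * 9.584410e-03 = 7.568 ohm

7.568 ohm


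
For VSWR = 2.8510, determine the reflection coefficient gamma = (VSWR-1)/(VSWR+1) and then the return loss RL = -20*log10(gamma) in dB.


gamma = (2.8510 - 1) / (2.8510 + 1) = 0.4806544
RL = -20 * log10(0.4806544) = 6.363 dB

6.363 dB


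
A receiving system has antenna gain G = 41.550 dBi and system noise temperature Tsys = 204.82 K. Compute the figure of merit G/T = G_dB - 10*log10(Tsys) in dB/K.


G/T = 41.550 - 10*log10(204.82) = 41.550 - 23.11372 = 18.44 dB/K

18.44 dB/K


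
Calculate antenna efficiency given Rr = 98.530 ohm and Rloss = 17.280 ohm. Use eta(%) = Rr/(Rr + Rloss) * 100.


eta = 98.530 / (98.530 + 17.280) * 100 = 85.08%

85.08%


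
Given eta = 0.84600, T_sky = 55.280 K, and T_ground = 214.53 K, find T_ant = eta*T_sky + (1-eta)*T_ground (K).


T_ant = 0.84600 * 55.280 + (1 - 0.84600) * 214.53 = 79.80 K

79.80 K


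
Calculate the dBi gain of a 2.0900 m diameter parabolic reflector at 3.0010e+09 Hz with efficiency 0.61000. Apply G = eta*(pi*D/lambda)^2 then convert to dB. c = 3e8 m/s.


lambda = c / f = 3.0000e+08 / 3.0010e+09 = 0.09996668 m
G_linear = 0.61000 * (pi * 2.0900 / 0.09996668)^2 = 2631.550
G_dBi = 10 * log10(2631.550) = 34.20 dBi

34.20 dBi


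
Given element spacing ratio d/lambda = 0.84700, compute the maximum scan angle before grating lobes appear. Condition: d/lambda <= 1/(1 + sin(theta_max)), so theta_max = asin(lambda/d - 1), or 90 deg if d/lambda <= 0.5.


lambda/d - 1 = 1/0.84700 - 1 = 0.1806375
theta_max = asin(0.1806375) = 10.41 deg

10.41 deg


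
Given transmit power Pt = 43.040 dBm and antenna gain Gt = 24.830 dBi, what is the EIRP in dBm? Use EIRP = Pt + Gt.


EIRP = Pt + Gt = 43.040 + 24.830 = 67.87 dBm

67.87 dBm


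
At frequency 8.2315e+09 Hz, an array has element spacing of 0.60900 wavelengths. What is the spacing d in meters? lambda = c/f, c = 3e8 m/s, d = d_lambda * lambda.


lambda = c / f = 3.0000e+08 / 8.2315e+09 = 0.03644536 m
d = 0.60900 * 0.03644536 = 0.02220 m

0.02220 m


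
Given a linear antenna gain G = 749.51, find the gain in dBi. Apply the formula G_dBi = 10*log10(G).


G_dBi = 10 * log10(749.51) = 28.75 dBi

28.75 dBi


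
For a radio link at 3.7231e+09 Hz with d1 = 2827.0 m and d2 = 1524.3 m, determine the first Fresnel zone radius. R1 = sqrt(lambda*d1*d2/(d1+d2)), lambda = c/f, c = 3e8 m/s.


lambda = c / f = 3.0000e+08 / 3.7231e+09 = 0.08057801 m
R1 = sqrt(0.08057801 * 2827.0 * 1524.3 / (2827.0 + 1524.3)) = 8.933 m

8.933 m
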